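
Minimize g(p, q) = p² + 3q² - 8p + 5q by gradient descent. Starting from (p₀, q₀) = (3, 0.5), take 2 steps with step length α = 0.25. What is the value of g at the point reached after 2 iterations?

-17.6875

∇g = (2p - 8, 6q + 5)
(p₁, q₁) = (3, 0.5) − 0.25·(-2, 8) = (3.5, -1.5)
(p₂, q₂) = (3.5, -1.5) − 0.25·(-1, -4) = (3.75, -0.5)
g(3.75, -0.5) = -17.6875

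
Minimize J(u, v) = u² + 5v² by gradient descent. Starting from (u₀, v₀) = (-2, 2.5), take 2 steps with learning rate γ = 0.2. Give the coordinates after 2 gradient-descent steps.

∇J = (2u, 10v)
(u₁, v₁) = (-2, 2.5) − 0.2·(-4, 25) = (-1.2, -2.5)
(u₂, v₂) = (-1.2, -2.5) − 0.2·(-2.4, -25) = (-0.72, 2.5)

(-0.72, 2.5)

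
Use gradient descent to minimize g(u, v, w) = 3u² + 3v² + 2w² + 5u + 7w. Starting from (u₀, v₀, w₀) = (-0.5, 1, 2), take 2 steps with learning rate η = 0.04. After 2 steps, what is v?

0.5776

∇g = (6u + 5, 6v, 4w + 7)
Step 1: at (-0.5, 1, 2), ∇g = (2, 6, 15) → (-0.5, 1, 2) − 0.04·(2, 6, 15) = (-0.58, 0.76, 1.4)
Step 2: at (-0.58, 0.76, 1.4), ∇g = (1.52, 4.56, 12.6) → (-0.58, 0.76, 1.4) − 0.04·(1.52, 4.56, 12.6) = (-0.6408, 0.5776, 0.896)
v = 0.5776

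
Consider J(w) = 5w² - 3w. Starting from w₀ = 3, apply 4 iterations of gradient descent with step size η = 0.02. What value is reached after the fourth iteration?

1.40592

J′(w) = 10w - 3
Step 1: J′(3) = 27; w₁ = 3 − 0.02·27 = 2.46
Step 2: J′(2.46) = 21.6; w₂ = 2.46 − 0.02·21.6 = 2.028
Step 3: J′(2.028) = 17.28; w₃ = 2.028 − 0.02·17.28 = 1.6824
Step 4: J′(1.6824) = 13.824; w₄ = 1.6824 − 0.02·13.824 = 1.40592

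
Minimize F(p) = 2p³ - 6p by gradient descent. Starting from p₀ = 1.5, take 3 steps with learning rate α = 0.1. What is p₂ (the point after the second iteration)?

1.0125

F′(p) = 6p² - 6
Step 1: F′(1.5) = 7.5; p₁ = 1.5 − 0.1·7.5 = 0.75
Step 2: F′(0.75) = -2.625; p₂ = 0.75 − 0.1·(-2.625) = 1.0125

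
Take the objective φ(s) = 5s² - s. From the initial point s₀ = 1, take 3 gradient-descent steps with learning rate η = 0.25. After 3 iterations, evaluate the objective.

φ′(s) = 10s - 1
Step 1: φ′(1) = 9; s₁ = 1 − 0.25·9 = -1.25
Step 2: φ′(-1.25) = -13.5; s₂ = -1.25 − 0.25·(-13.5) = 2.125
Step 3: φ′(2.125) = 20.25; s₃ = 2.125 − 0.25·20.25 = -2.9375
φ(-2.9375) = 46.08203125

46.08203125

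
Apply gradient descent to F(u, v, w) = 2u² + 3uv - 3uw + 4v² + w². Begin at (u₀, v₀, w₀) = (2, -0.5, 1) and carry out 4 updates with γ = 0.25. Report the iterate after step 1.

∇F = (4u + 3v - 3w, 3u + 8v, -3u + 2w)
(u₁, v₁, w₁) = (2, -0.5, 1) − 0.25·(3.5, 2, -4) = (1.125, -1, 2)

(1.125, -1, 2)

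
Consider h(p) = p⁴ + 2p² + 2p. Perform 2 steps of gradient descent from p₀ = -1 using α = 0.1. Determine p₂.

-0.4144

h′(p) = 4p³ + 4p + 2
Step 1: h′(-1) = -6; p₁ = -1 − 0.1·(-6) = -0.4
Step 2: h′(-0.4) = 0.144; p₂ = -0.4 − 0.1·0.144 = -0.4144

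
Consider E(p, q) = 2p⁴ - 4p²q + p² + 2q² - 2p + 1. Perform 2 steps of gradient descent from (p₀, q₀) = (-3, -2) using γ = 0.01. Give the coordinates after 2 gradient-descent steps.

(-0.21769984, -1.494464)

∇E = (8p³ - 8pq + 2p - 2, -4p² + 4q)
(p₁, q₁) = (-3, -2) − 0.01·(-272, -44) = (-0.28, -1.56)
(p₂, q₂) = (-0.28, -1.56) − 0.01·(-6.230016, -6.5536) = (-0.21769984, -1.494464)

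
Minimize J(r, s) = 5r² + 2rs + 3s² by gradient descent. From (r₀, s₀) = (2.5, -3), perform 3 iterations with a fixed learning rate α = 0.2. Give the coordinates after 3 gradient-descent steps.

(-1.7, -0.704)

∇J = (10r + 2s, 2r + 6s)
(r₁, s₁) = (2.5, -3) − 0.2·(19, -13) = (-1.3, -0.4)
(r₂, s₂) = (-1.3, -0.4) − 0.2·(-13.8, -5) = (1.46, 0.6)
(r₃, s₃) = (1.46, 0.6) − 0.2·(15.8, 6.52) = (-1.7, -0.704)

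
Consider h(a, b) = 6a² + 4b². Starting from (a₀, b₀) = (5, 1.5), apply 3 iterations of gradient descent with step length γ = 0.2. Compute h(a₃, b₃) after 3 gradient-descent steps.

∇h = (12a, 8b)
Step 1: at (5, 1.5), ∇h = (60, 12) → (5, 1.5) − 0.2·(60, 12) = (-7, -0.9)
Step 2: at (-7, -0.9), ∇h = (-84, -7.2) → (-7, -0.9) − 0.2·(-84, -7.2) = (9.8, 0.54)
Step 3: at (9.8, 0.54), ∇h = (117.6, 4.32) → (9.8, 0.54) − 0.2·(117.6, 4.32) = (-13.72, -0.324)
h(-13.72, -0.324) = 1129.850304

1129.850304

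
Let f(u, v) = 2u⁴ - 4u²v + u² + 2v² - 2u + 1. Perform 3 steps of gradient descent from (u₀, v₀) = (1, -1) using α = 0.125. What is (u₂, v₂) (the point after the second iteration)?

∇f = (8u³ - 8uv + 2u - 2, -4u² + 4v)
(u₁, v₁) = (1, -1) − 0.125·(16, -8) = (-1, 0)
(u₂, v₂) = (-1, 0) − 0.125·(-12, -4) = (0.5, 0.5)

(0.5, 0.5)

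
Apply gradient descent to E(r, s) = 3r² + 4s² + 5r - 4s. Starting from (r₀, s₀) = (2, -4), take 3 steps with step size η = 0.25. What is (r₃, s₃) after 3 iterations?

(-1.1875, 5)

∇E = (6r + 5, 8s - 4)
(r₁, s₁) = (2, -4) − 0.25·(17, -36) = (-2.25, 5)
(r₂, s₂) = (-2.25, 5) − 0.25·(-8.5, 36) = (-0.125, -4)
(r₃, s₃) = (-0.125, -4) − 0.25·(4.25, -36) = (-1.1875, 5)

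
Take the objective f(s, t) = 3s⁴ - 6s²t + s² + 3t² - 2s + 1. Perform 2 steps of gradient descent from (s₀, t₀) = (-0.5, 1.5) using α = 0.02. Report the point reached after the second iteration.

∇f = (12s³ - 12st + 2s - 2, -6s² + 6t)
Step 1: at (-0.5, 1.5), ∇f = (4.5, 7.5) → (-0.5, 1.5) − 0.02·(4.5, 7.5) = (-0.59, 1.35)
Step 2: at (-0.59, 1.35), ∇f = (3.913452, 6.0114) → (-0.59, 1.35) − 0.02·(3.913452, 6.0114) = (-0.66826904, 1.229772)

(-0.66826904, 1.229772)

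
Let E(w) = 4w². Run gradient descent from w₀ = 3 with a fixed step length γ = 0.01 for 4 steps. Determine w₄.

E′(w) = 8w
Step 1: E′(3) = 24; w₁ = 3 − 0.01·24 = 2.76
Step 2: E′(2.76) = 22.08; w₂ = 2.76 − 0.01·22.08 = 2.5392
Step 3: E′(2.5392) = 20.3136; w₃ = 2.5392 − 0.01·20.3136 = 2.336064
Step 4: E′(2.336064) = 18.688512; w₄ = 2.336064 − 0.01·18.688512 = 2.14917888

2.14917888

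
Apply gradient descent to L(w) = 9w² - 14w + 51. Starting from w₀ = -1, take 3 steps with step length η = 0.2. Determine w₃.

32.024

L′(w) = 18w - 14
w₁ = -1 − 0.2·(-32) = 5.4
w₂ = 5.4 − 0.2·83.2 = -11.24
w₃ = -11.24 − 0.2·(-216.32) = 32.024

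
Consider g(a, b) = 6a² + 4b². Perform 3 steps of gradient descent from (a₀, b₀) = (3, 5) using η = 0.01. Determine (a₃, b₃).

(2.044416, 3.89344)

∇g = (12a, 8b)
(a₁, b₁) = (3, 5) − 0.01·(36, 40) = (2.64, 4.6)
(a₂, b₂) = (2.64, 4.6) − 0.01·(31.68, 36.8) = (2.3232, 4.232)
(a₃, b₃) = (2.3232, 4.232) − 0.01·(27.8784, 33.856) = (2.044416, 3.89344)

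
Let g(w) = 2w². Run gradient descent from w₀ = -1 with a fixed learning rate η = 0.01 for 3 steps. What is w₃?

g′(w) = 4w
w₁ = -1 − 0.01·(-4) = -0.96
w₂ = -0.96 − 0.01·(-3.84) = -0.9216
w₃ = -0.9216 − 0.01·(-3.6864) = -0.884736

-0.884736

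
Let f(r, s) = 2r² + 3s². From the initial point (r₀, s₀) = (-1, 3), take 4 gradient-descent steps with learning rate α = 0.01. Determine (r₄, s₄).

∇f = (4r, 6s)
(r₁, s₁) = (-1, 3) − 0.01·(-4, 18) = (-0.96, 2.82)
(r₂, s₂) = (-0.96, 2.82) − 0.01·(-3.84, 16.92) = (-0.9216, 2.6508)
(r₃, s₃) = (-0.9216, 2.6508) − 0.01·(-3.6864, 15.9048) = (-0.884736, 2.491752)
(r₄, s₄) = (-0.884736, 2.491752) − 0.01·(-3.538944, 14.950512) = (-0.84934656, 2.34224688)

(-0.84934656, 2.34224688)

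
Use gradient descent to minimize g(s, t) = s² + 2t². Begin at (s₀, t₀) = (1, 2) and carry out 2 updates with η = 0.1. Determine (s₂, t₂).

(0.64, 0.72)

∇g = (2s, 4t)
(s₁, t₁) = (1, 2) − 0.1·(2, 8) = (0.8, 1.2)
(s₂, t₂) = (0.8, 1.2) − 0.1·(1.6, 4.8) = (0.64, 0.72)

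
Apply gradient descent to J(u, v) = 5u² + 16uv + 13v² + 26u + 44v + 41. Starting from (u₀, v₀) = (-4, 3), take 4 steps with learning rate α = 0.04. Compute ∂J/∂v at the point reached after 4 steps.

∇J = (10u + 16v + 26, 16u + 26v + 44)
(u₁, v₁) = (-4, 3) − 0.04·(34, 58) = (-5.36, 0.68)
(u₂, v₂) = (-5.36, 0.68) − 0.04·(-16.72, -24.08) = (-4.6912, 1.6432)
(u₃, v₃) = (-4.6912, 1.6432) − 0.04·(5.3792, 11.664) = (-4.906368, 1.17664)
(u₄, v₄) = (-4.906368, 1.17664) − 0.04·(-4.23744, -3.909248) = (-4.7368704, 1.33300992)
∂J/∂v at (-4.7368704, 1.33300992) = 2.86833152

2.86833152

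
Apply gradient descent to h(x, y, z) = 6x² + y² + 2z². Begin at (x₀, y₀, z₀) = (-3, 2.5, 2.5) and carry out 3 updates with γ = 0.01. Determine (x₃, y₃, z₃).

∇h = (12x, 2y, 4z)
(x₁, y₁, z₁) = (-3, 2.5, 2.5) − 0.01·(-36, 5, 10) = (-2.64, 2.45, 2.4)
(x₂, y₂, z₂) = (-2.64, 2.45, 2.4) − 0.01·(-31.68, 4.9, 9.6) = (-2.3232, 2.401, 2.304)
(x₃, y₃, z₃) = (-2.3232, 2.401, 2.304) − 0.01·(-27.8784, 4.802, 9.216) = (-2.044416, 2.35298, 2.21184)

(-2.044416, 2.35298, 2.21184)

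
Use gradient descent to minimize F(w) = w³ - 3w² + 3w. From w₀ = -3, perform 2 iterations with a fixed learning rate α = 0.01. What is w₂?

-4.082112

F′(w) = 3w² - 6w + 3
w₁ = -3 − 0.01·48 = -3.48
w₂ = -3.48 − 0.01·60.2112 = -4.082112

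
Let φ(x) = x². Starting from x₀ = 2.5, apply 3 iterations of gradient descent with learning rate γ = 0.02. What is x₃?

2.21184

φ′(x) = 2x
x₁ = 2.5 − 0.02·5 = 2.4
x₂ = 2.4 − 0.02·4.8 = 2.304
x₃ = 2.304 − 0.02·4.608 = 2.21184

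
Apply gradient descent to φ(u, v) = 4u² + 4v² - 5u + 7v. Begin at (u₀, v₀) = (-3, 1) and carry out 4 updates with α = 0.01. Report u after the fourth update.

∇φ = (8u - 5, 8v + 7)
(u₁, v₁) = (-3, 1) − 0.01·(-29, 15) = (-2.71, 0.85)
(u₂, v₂) = (-2.71, 0.85) − 0.01·(-26.68, 13.8) = (-2.4432, 0.712)
(u₃, v₃) = (-2.4432, 0.712) − 0.01·(-24.5456, 12.696) = (-2.197744, 0.58504)
(u₄, v₄) = (-2.197744, 0.58504) − 0.01·(-22.581952, 11.68032) = (-1.97192448, 0.4682368)
u = -1.97192448

-1.97192448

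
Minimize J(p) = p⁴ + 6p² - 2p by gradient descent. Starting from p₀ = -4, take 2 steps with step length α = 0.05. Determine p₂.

-283.9594

J′(p) = 4p³ + 12p - 2
Step 1: J′(-4) = -306; p₁ = -4 − 0.05·(-306) = 11.3
Step 2: J′(11.3) = 5905.188; p₂ = 11.3 − 0.05·5905.188 = -283.9594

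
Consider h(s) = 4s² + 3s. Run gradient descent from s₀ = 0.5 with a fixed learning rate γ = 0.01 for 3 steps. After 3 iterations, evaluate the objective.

1.294462191616

h′(s) = 8s + 3
s₁ = 0.5 − 0.01·7 = 0.43
s₂ = 0.43 − 0.01·6.44 = 0.3656
s₃ = 0.3656 − 0.01·5.9248 = 0.306352
h(0.306352) = 1.294462191616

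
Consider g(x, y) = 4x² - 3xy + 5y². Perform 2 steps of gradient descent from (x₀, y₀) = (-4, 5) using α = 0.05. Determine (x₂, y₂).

∇g = (8x - 3y, -3x + 10y)
Step 1: at (-4, 5), ∇g = (-47, 62) → (-4, 5) − 0.05·(-47, 62) = (-1.65, 1.9)
Step 2: at (-1.65, 1.9), ∇g = (-18.9, 23.95) → (-1.65, 1.9) − 0.05·(-18.9, 23.95) = (-0.705, 0.7025)

(-0.705, 0.7025)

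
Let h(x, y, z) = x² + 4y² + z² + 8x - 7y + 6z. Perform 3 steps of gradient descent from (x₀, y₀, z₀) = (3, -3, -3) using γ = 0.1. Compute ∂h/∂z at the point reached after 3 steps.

0

∇h = (2x + 8, 8y - 7, 2z + 6)
(x₁, y₁, z₁) = (3, -3, -3) − 0.1·(14, -31, 0) = (1.6, 0.1, -3)
(x₂, y₂, z₂) = (1.6, 0.1, -3) − 0.1·(11.2, -6.2, 0) = (0.48, 0.72, -3)
(x₃, y₃, z₃) = (0.48, 0.72, -3) − 0.1·(8.96, -1.24, 0) = (-0.416, 0.844, -3)
∂h/∂z at (-0.416, 0.844, -3) = 0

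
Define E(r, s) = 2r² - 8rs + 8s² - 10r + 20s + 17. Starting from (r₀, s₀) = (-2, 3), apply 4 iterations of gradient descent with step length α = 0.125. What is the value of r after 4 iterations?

-10.53125

∇E = (4r - 8s - 10, -8r + 16s + 20)
(r₁, s₁) = (-2, 3) − 0.125·(-42, 84) = (3.25, -7.5)
(r₂, s₂) = (3.25, -7.5) − 0.125·(63, -126) = (-4.625, 8.25)
(r₃, s₃) = (-4.625, 8.25) − 0.125·(-94.5, 189) = (7.1875, -15.375)
(r₄, s₄) = (7.1875, -15.375) − 0.125·(141.75, -283.5) = (-10.53125, 20.0625)
r = -10.53125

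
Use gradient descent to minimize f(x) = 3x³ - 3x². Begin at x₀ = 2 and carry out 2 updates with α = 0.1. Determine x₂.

f′(x) = 9x² - 6x
x₁ = 2 − 0.1·24 = -0.4
x₂ = -0.4 − 0.1·3.84 = -0.784

-0.784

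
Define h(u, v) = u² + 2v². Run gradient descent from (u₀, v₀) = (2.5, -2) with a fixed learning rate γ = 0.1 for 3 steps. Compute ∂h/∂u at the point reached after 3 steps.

2.56

∇h = (2u, 4v)
(u₁, v₁) = (2.5, -2) − 0.1·(5, -8) = (2, -1.2)
(u₂, v₂) = (2, -1.2) − 0.1·(4, -4.8) = (1.6, -0.72)
(u₃, v₃) = (1.6, -0.72) − 0.1·(3.2, -2.88) = (1.28, -0.432)
∂h/∂u at (1.28, -0.432) = 2.56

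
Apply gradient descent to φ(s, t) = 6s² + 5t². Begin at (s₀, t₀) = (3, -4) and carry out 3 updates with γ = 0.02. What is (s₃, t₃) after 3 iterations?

∇φ = (12s, 10t)
Step 1: at (3, -4), ∇φ = (36, -40) → (3, -4) − 0.02·(36, -40) = (2.28, -3.2)
Step 2: at (2.28, -3.2), ∇φ = (27.36, -32) → (2.28, -3.2) − 0.02·(27.36, -32) = (1.7328, -2.56)
Step 3: at (1.7328, -2.56), ∇φ = (20.7936, -25.6) → (1.7328, -2.56) − 0.02·(20.7936, -25.6) = (1.316928, -2.048)

(1.316928, -2.048)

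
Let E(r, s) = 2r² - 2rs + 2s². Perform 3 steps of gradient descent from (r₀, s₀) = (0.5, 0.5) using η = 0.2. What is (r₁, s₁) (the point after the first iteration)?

(0.3, 0.3)

∇E = (4r - 2s, -2r + 4s)
Step 1: at (0.5, 0.5), ∇E = (1, 1) → (0.5, 0.5) − 0.2·(1, 1) = (0.3, 0.3)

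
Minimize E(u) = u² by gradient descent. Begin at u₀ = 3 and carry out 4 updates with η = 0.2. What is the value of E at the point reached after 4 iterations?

0.15116544

E′(u) = 2u
Step 1: E′(3) = 6; u₁ = 3 − 0.2·6 = 1.8
Step 2: E′(1.8) = 3.6; u₂ = 1.8 − 0.2·3.6 = 1.08
Step 3: E′(1.08) = 2.16; u₃ = 1.08 − 0.2·2.16 = 0.648
Step 4: E′(0.648) = 1.296; u₄ = 0.648 − 0.2·1.296 = 0.3888
E(0.3888) = 0.15116544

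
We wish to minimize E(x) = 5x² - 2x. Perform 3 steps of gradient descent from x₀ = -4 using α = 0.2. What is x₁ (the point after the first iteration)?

E′(x) = 10x - 2
Step 1: E′(-4) = -42; x₁ = -4 − 0.2·(-42) = 4.4

4.4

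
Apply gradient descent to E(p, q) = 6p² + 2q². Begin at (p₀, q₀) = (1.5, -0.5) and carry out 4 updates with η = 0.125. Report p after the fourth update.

∇E = (12p, 4q)
(p₁, q₁) = (1.5, -0.5) − 0.125·(18, -2) = (-0.75, -0.25)
(p₂, q₂) = (-0.75, -0.25) − 0.125·(-9, -1) = (0.375, -0.125)
(p₃, q₃) = (0.375, -0.125) − 0.125·(4.5, -0.5) = (-0.1875, -0.0625)
(p₄, q₄) = (-0.1875, -0.0625) − 0.125·(-2.25, -0.25) = (0.09375, -0.03125)
p = 0.09375

0.09375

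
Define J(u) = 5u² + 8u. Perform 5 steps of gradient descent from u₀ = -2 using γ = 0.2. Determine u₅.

0.4

J′(u) = 10u + 8
u₁ = -2 − 0.2·(-12) = 0.4
u₂ = 0.4 − 0.2·12 = -2
u₃ = -2 − 0.2·(-12) = 0.4
u₄ = 0.4 − 0.2·12 = -2
u₅ = -2 − 0.2·(-12) = 0.4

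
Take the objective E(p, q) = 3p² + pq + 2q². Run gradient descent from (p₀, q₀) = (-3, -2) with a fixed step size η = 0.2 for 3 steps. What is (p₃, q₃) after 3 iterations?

∇E = (6p + q, p + 4q)
Step 1: at (-3, -2), ∇E = (-20, -11) → (-3, -2) − 0.2·(-20, -11) = (1, 0.2)
Step 2: at (1, 0.2), ∇E = (6.2, 1.8) → (1, 0.2) − 0.2·(6.2, 1.8) = (-0.24, -0.16)
Step 3: at (-0.24, -0.16), ∇E = (-1.6, -0.88) → (-0.24, -0.16) − 0.2·(-1.6, -0.88) = (0.08, 0.016)

(0.08, 0.016)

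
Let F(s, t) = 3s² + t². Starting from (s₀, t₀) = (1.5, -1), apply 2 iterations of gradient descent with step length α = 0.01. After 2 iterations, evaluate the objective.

6.19242364

∇F = (6s, 2t)
(s₁, t₁) = (1.5, -1) − 0.01·(9, -2) = (1.41, -0.98)
(s₂, t₂) = (1.41, -0.98) − 0.01·(8.46, -1.96) = (1.3254, -0.9604)
F(1.3254, -0.9604) = 6.19242364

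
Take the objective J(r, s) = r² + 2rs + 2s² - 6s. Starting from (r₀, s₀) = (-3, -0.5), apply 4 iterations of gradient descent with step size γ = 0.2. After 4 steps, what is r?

-2.1936

∇J = (2r + 2s, 2r + 4s - 6)
Step 1: at (-3, -0.5), ∇J = (-7, -14) → (-3, -0.5) − 0.2·(-7, -14) = (-1.6, 2.3)
Step 2: at (-1.6, 2.3), ∇J = (1.4, 0) → (-1.6, 2.3) − 0.2·(1.4, 0) = (-1.88, 2.3)
Step 3: at (-1.88, 2.3), ∇J = (0.84, -0.56) → (-1.88, 2.3) − 0.2·(0.84, -0.56) = (-2.048, 2.412)
Step 4: at (-2.048, 2.412), ∇J = (0.728, -0.448) → (-2.048, 2.412) − 0.2·(0.728, -0.448) = (-2.1936, 2.5016)
r = -2.1936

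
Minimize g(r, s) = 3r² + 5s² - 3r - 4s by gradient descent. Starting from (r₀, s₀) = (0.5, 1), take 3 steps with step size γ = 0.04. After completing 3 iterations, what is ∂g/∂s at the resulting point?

∇g = (6r - 3, 10s - 4)
Step 1: at (0.5, 1), ∇g = (0, 6) → (0.5, 1) − 0.04·(0, 6) = (0.5, 0.76)
Step 2: at (0.5, 0.76), ∇g = (0, 3.6) → (0.5, 0.76) − 0.04·(0, 3.6) = (0.5, 0.616)
Step 3: at (0.5, 0.616), ∇g = (0, 2.16) → (0.5, 0.616) − 0.04·(0, 2.16) = (0.5, 0.5296)
∂g/∂s at (0.5, 0.5296) = 1.296

1.296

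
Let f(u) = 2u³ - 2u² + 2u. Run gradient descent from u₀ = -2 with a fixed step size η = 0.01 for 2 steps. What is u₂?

-2.782136

f′(u) = 6u² - 4u + 2
Step 1: f′(-2) = 34; u₁ = -2 − 0.01·34 = -2.34
Step 2: f′(-2.34) = 44.2136; u₂ = -2.34 − 0.01·44.2136 = -2.782136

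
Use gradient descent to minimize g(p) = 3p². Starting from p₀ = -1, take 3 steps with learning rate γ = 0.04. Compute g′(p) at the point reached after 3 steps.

-2.633856

g′(p) = 6p
Step 1: g′(-1) = -6; p₁ = -1 − 0.04·(-6) = -0.76
Step 2: g′(-0.76) = -4.56; p₂ = -0.76 − 0.04·(-4.56) = -0.5776
Step 3: g′(-0.5776) = -3.4656; p₃ = -0.5776 − 0.04·(-3.4656) = -0.438976
g′(p) at (-0.438976) = -2.633856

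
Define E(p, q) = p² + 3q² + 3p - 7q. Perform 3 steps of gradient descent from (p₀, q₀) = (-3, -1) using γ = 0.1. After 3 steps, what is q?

∇E = (2p + 3, 6q - 7)
(p₁, q₁) = (-3, -1) − 0.1·(-3, -13) = (-2.7, 0.3)
(p₂, q₂) = (-2.7, 0.3) − 0.1·(-2.4, -5.2) = (-2.46, 0.82)
(p₃, q₃) = (-2.46, 0.82) − 0.1·(-1.92, -2.08) = (-2.268, 1.028)
q = 1.028

1.028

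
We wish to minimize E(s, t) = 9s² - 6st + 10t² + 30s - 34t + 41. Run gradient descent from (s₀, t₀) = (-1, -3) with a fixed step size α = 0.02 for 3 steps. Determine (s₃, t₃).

∇E = (18s - 6t + 30, -6s + 20t - 34)
Step 1: at (-1, -3), ∇E = (30, -88) → (-1, -3) − 0.02·(30, -88) = (-1.6, -1.24)
Step 2: at (-1.6, -1.24), ∇E = (8.64, -49.2) → (-1.6, -1.24) − 0.02·(8.64, -49.2) = (-1.7728, -0.256)
Step 3: at (-1.7728, -0.256), ∇E = (-0.3744, -28.4832) → (-1.7728, -0.256) − 0.02·(-0.3744, -28.4832) = (-1.765312, 0.313664)

(-1.765312, 0.313664)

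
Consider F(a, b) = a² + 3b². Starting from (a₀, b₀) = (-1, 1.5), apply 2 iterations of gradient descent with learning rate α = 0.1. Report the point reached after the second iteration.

(-0.64, 0.24)

∇F = (2a, 6b)
(a₁, b₁) = (-1, 1.5) − 0.1·(-2, 9) = (-0.8, 0.6)
(a₂, b₂) = (-0.8, 0.6) − 0.1·(-1.6, 3.6) = (-0.64, 0.24)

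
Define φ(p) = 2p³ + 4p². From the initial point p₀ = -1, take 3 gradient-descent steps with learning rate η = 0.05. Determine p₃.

φ′(p) = 6p² + 8p
Step 1: φ′(-1) = -2; p₁ = -1 − 0.05·(-2) = -0.9
Step 2: φ′(-0.9) = -2.34; p₂ = -0.9 − 0.05·(-2.34) = -0.783
Step 3: φ′(-0.783) = -2.585466; p₃ = -0.783 − 0.05·(-2.585466) = -0.6537267

-0.6537267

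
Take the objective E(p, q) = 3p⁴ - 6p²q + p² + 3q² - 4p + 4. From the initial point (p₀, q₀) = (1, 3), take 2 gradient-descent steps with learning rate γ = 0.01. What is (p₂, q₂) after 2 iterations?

(1.47021088, 2.802456)

∇E = (12p³ - 12pq + 2p - 4, -6p² + 6q)
Step 1: at (1, 3), ∇E = (-26, 12) → (1, 3) − 0.01·(-26, 12) = (1.26, 2.88)
Step 2: at (1.26, 2.88), ∇E = (-21.021088, 7.7544) → (1.26, 2.88) − 0.01·(-21.021088, 7.7544) = (1.47021088, 2.802456)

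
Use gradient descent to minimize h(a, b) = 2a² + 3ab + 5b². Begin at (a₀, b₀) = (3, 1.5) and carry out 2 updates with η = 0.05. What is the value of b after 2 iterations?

-0.17625

∇h = (4a + 3b, 3a + 10b)
(a₁, b₁) = (3, 1.5) − 0.05·(16.5, 24) = (2.175, 0.3)
(a₂, b₂) = (2.175, 0.3) − 0.05·(9.6, 9.525) = (1.695, -0.17625)
b = -0.17625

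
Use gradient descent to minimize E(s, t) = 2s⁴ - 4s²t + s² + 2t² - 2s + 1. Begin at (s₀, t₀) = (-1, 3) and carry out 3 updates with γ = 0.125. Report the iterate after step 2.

(9, 4.125)

∇E = (8s³ - 8st + 2s - 2, -4s² + 4t)
(s₁, t₁) = (-1, 3) − 0.125·(12, 8) = (-2.5, 2)
(s₂, t₂) = (-2.5, 2) − 0.125·(-92, -17) = (9, 4.125)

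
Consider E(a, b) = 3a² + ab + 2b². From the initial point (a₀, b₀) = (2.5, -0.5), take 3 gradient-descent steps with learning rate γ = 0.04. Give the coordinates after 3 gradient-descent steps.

(1.145344, -0.490624)

∇E = (6a + b, a + 4b)
(a₁, b₁) = (2.5, -0.5) − 0.04·(14.5, 0.5) = (1.92, -0.52)
(a₂, b₂) = (1.92, -0.52) − 0.04·(11, -0.16) = (1.48, -0.5136)
(a₃, b₃) = (1.48, -0.5136) − 0.04·(8.3664, -0.5744) = (1.145344, -0.490624)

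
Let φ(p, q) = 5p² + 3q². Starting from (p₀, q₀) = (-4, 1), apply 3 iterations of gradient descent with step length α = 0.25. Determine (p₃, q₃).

(13.5, -0.125)

∇φ = (10p, 6q)
(p₁, q₁) = (-4, 1) − 0.25·(-40, 6) = (6, -0.5)
(p₂, q₂) = (6, -0.5) − 0.25·(60, -3) = (-9, 0.25)
(p₃, q₃) = (-9, 0.25) − 0.25·(-90, 1.5) = (13.5, -0.125)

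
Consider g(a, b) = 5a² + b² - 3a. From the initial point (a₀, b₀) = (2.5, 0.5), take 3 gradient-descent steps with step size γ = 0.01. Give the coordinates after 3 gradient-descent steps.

(1.9038, 0.470596)

∇g = (10a - 3, 2b)
Step 1: at (2.5, 0.5), ∇g = (22, 1) → (2.5, 0.5) − 0.01·(22, 1) = (2.28, 0.49)
Step 2: at (2.28, 0.49), ∇g = (19.8, 0.98) → (2.28, 0.49) − 0.01·(19.8, 0.98) = (2.082, 0.4802)
Step 3: at (2.082, 0.4802), ∇g = (17.82, 0.9604) → (2.082, 0.4802) − 0.01·(17.82, 0.9604) = (1.9038, 0.470596)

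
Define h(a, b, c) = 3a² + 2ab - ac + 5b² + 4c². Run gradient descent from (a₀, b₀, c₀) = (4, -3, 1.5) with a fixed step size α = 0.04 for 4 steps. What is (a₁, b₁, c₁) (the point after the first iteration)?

(3.34, -2.12, 1.18)

∇h = (6a + 2b - c, 2a + 10b, -a + 8c)
(a₁, b₁, c₁) = (4, -3, 1.5) − 0.04·(16.5, -22, 8) = (3.34, -2.12, 1.18)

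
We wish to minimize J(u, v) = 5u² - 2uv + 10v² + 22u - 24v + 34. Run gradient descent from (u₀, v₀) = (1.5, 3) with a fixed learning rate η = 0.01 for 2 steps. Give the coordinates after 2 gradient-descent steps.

∇J = (10u - 2v + 22, -2u + 20v - 24)
Step 1: at (1.5, 3), ∇J = (31, 33) → (1.5, 3) − 0.01·(31, 33) = (1.19, 2.67)
Step 2: at (1.19, 2.67), ∇J = (28.56, 27.02) → (1.19, 2.67) − 0.01·(28.56, 27.02) = (0.9044, 2.3998)

(0.9044, 2.3998)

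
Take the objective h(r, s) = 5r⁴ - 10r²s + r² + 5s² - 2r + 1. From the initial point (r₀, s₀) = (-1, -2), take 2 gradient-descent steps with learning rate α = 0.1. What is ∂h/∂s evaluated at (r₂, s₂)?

-897357.93664

∇h = (20r³ - 20rs + 2r - 2, -10r² + 10s)
Step 1: at (-1, -2), ∇h = (-64, -30) → (-1, -2) − 0.1·(-64, -30) = (5.4, 1)
Step 2: at (5.4, 1), ∇h = (3050.08, -281.6) → (5.4, 1) − 0.1·(3050.08, -281.6) = (-299.608, 29.16)
∂h/∂s at (-299.608, 29.16) = -897357.93664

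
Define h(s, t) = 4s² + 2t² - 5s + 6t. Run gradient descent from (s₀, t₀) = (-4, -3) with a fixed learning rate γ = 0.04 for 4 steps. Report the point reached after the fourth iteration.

∇h = (8s - 5, 4t + 6)
(s₁, t₁) = (-4, -3) − 0.04·(-37, -6) = (-2.52, -2.76)
(s₂, t₂) = (-2.52, -2.76) − 0.04·(-25.16, -5.04) = (-1.5136, -2.5584)
(s₃, t₃) = (-1.5136, -2.5584) − 0.04·(-17.1088, -4.2336) = (-0.829248, -2.389056)
(s₄, t₄) = (-0.829248, -2.389056) − 0.04·(-11.633984, -3.556224) = (-0.36388864, -2.24680704)

(-0.36388864, -2.24680704)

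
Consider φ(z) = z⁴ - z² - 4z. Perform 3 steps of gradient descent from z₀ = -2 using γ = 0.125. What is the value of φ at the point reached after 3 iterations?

0.94140625

φ′(z) = 4z³ - 2z - 4
z₁ = -2 − 0.125·(-32) = 2
z₂ = 2 − 0.125·24 = -1
z₃ = -1 − 0.125·(-6) = -0.25
φ(-0.25) = 0.94140625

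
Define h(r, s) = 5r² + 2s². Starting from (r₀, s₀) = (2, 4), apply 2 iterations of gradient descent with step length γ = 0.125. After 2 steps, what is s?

∇h = (10r, 4s)
Step 1: at (2, 4), ∇h = (20, 16) → (2, 4) − 0.125·(20, 16) = (-0.5, 2)
Step 2: at (-0.5, 2), ∇h = (-5, 8) → (-0.5, 2) − 0.125·(-5, 8) = (0.125, 1)
s = 1

1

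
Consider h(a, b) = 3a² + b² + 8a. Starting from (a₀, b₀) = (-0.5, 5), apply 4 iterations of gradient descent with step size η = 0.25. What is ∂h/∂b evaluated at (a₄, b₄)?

∇h = (6a + 8, 2b)
(a₁, b₁) = (-0.5, 5) − 0.25·(5, 10) = (-1.75, 2.5)
(a₂, b₂) = (-1.75, 2.5) − 0.25·(-2.5, 5) = (-1.125, 1.25)
(a₃, b₃) = (-1.125, 1.25) − 0.25·(1.25, 2.5) = (-1.4375, 0.625)
(a₄, b₄) = (-1.4375, 0.625) − 0.25·(-0.625, 1.25) = (-1.28125, 0.3125)
∂h/∂b at (-1.28125, 0.3125) = 0.625

0.625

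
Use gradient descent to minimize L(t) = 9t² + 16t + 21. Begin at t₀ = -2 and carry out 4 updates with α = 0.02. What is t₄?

-1.0753024

L′(t) = 18t + 16
Step 1: L′(-2) = -20; t₁ = -2 − 0.02·(-20) = -1.6
Step 2: L′(-1.6) = -12.8; t₂ = -1.6 − 0.02·(-12.8) = -1.344
Step 3: L′(-1.344) = -8.192; t₃ = -1.344 − 0.02·(-8.192) = -1.18016
Step 4: L′(-1.18016) = -5.24288; t₄ = -1.18016 − 0.02·(-5.24288) = -1.0753024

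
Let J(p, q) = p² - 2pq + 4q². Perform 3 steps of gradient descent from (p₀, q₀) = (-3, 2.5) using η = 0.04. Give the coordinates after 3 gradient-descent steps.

(-1.996288, 0.356768)

∇J = (2p - 2q, -2p + 8q)
(p₁, q₁) = (-3, 2.5) − 0.04·(-11, 26) = (-2.56, 1.46)
(p₂, q₂) = (-2.56, 1.46) − 0.04·(-8.04, 16.8) = (-2.2384, 0.788)
(p₃, q₃) = (-2.2384, 0.788) − 0.04·(-6.0528, 10.7808) = (-1.996288, 0.356768)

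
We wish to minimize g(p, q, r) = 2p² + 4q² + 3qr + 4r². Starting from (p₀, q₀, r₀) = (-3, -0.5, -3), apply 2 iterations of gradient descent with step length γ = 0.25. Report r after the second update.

∇g = (4p, 8q + 3r, 3q + 8r)
(p₁, q₁, r₁) = (-3, -0.5, -3) − 0.25·(-12, -13, -25.5) = (0, 2.75, 3.375)
(p₂, q₂, r₂) = (0, 2.75, 3.375) − 0.25·(0, 32.125, 35.25) = (0, -5.28125, -5.4375)
r = -5.4375

-5.4375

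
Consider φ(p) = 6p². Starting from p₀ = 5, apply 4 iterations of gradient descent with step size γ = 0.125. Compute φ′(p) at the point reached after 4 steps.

φ′(p) = 12p
p₁ = 5 − 0.125·60 = -2.5
p₂ = -2.5 − 0.125·(-30) = 1.25
p₃ = 1.25 − 0.125·15 = -0.625
p₄ = -0.625 − 0.125·(-7.5) = 0.3125
φ′(p) at (0.3125) = 3.75

3.75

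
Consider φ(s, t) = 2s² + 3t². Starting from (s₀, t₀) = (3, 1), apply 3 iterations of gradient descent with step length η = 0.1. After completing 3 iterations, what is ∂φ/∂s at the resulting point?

2.592

∇φ = (4s, 6t)
(s₁, t₁) = (3, 1) − 0.1·(12, 6) = (1.8, 0.4)
(s₂, t₂) = (1.8, 0.4) − 0.1·(7.2, 2.4) = (1.08, 0.16)
(s₃, t₃) = (1.08, 0.16) − 0.1·(4.32, 0.96) = (0.648, 0.064)
∂φ/∂s at (0.648, 0.064) = 2.592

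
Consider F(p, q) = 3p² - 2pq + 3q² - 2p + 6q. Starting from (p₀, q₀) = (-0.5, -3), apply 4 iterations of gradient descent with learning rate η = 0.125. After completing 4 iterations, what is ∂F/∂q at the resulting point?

∇F = (6p - 2q - 2, -2p + 6q + 6)
(p₁, q₁) = (-0.5, -3) − 0.125·(1, -11) = (-0.625, -1.625)
(p₂, q₂) = (-0.625, -1.625) − 0.125·(-2.5, -2.5) = (-0.3125, -1.3125)
(p₃, q₃) = (-0.3125, -1.3125) − 0.125·(-1.25, -1.25) = (-0.15625, -1.15625)
(p₄, q₄) = (-0.15625, -1.15625) − 0.125·(-0.625, -0.625) = (-0.078125, -1.078125)
∂F/∂q at (-0.078125, -1.078125) = -0.3125

-0.3125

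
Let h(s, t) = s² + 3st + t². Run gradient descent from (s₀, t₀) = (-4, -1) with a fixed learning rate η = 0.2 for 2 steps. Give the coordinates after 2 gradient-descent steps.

(-2.16, 2.16)

∇h = (2s + 3t, 3s + 2t)
Step 1: at (-4, -1), ∇h = (-11, -14) → (-4, -1) − 0.2·(-11, -14) = (-1.8, 1.8)
Step 2: at (-1.8, 1.8), ∇h = (1.8, -1.8) → (-1.8, 1.8) − 0.2·(1.8, -1.8) = (-2.16, 2.16)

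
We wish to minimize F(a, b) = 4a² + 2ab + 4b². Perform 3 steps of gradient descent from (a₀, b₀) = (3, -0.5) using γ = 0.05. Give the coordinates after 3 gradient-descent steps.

(0.7565, -0.444)

∇F = (8a + 2b, 2a + 8b)
Step 1: at (3, -0.5), ∇F = (23, 2) → (3, -0.5) − 0.05·(23, 2) = (1.85, -0.6)
Step 2: at (1.85, -0.6), ∇F = (13.6, -1.1) → (1.85, -0.6) − 0.05·(13.6, -1.1) = (1.17, -0.545)
Step 3: at (1.17, -0.545), ∇F = (8.27, -2.02) → (1.17, -0.545) − 0.05·(8.27, -2.02) = (0.7565, -0.444)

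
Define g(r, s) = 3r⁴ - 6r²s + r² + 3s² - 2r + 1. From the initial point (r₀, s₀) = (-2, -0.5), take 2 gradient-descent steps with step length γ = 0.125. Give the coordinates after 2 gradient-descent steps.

(-2695.1328125, 113.265625)

∇g = (12r³ - 12rs + 2r - 2, -6r² + 6s)
(r₁, s₁) = (-2, -0.5) − 0.125·(-114, -27) = (12.25, 2.875)
(r₂, s₂) = (12.25, 2.875) − 0.125·(21659.0625, -883.125) = (-2695.1328125, 113.265625)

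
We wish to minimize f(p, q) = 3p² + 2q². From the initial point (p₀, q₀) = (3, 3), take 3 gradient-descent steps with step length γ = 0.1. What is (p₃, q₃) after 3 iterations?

∇f = (6p, 4q)
(p₁, q₁) = (3, 3) − 0.1·(18, 12) = (1.2, 1.8)
(p₂, q₂) = (1.2, 1.8) − 0.1·(7.2, 7.2) = (0.48, 1.08)
(p₃, q₃) = (0.48, 1.08) − 0.1·(2.88, 4.32) = (0.192, 0.648)

(0.192, 0.648)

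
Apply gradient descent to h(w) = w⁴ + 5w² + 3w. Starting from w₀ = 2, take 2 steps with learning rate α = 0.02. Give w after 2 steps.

h′(w) = 4w³ + 10w + 3
Step 1: h′(2) = 55; w₁ = 2 − 0.02·55 = 0.9
Step 2: h′(0.9) = 14.916; w₂ = 0.9 − 0.02·14.916 = 0.60168

0.60168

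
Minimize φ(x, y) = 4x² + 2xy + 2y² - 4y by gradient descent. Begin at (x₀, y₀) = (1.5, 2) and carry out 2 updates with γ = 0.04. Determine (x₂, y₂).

∇φ = (8x + 2y, 2x + 4y - 4)
(x₁, y₁) = (1.5, 2) − 0.04·(16, 7) = (0.86, 1.72)
(x₂, y₂) = (0.86, 1.72) − 0.04·(10.32, 4.6) = (0.4472, 1.536)

(0.4472, 1.536)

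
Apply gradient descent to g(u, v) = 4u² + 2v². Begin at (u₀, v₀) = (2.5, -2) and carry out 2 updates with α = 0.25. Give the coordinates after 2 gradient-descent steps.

∇g = (8u, 4v)
Step 1: at (2.5, -2), ∇g = (20, -8) → (2.5, -2) − 0.25·(20, -8) = (-2.5, 0)
Step 2: at (-2.5, 0), ∇g = (-20, 0) → (-2.5, 0) − 0.25·(-20, 0) = (2.5, 0)

(2.5, 0)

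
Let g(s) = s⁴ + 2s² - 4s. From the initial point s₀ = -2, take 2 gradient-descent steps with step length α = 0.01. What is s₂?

-1.30574336

g′(s) = 4s³ + 4s - 4
s₁ = -2 − 0.01·(-44) = -1.56
s₂ = -1.56 − 0.01·(-25.425664) = -1.30574336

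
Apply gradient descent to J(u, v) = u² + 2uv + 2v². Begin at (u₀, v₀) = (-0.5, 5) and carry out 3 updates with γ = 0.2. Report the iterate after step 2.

∇J = (2u + 2v, 2u + 4v)
(u₁, v₁) = (-0.5, 5) − 0.2·(9, 19) = (-2.3, 1.2)
(u₂, v₂) = (-2.3, 1.2) − 0.2·(-2.2, 0.2) = (-1.86, 1.16)

(-1.86, 1.16)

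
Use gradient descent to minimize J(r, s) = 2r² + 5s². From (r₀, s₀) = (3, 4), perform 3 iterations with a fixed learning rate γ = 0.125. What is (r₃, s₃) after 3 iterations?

(0.375, -0.0625)

∇J = (4r, 10s)
(r₁, s₁) = (3, 4) − 0.125·(12, 40) = (1.5, -1)
(r₂, s₂) = (1.5, -1) − 0.125·(6, -10) = (0.75, 0.25)
(r₃, s₃) = (0.75, 0.25) − 0.125·(3, 2.5) = (0.375, -0.0625)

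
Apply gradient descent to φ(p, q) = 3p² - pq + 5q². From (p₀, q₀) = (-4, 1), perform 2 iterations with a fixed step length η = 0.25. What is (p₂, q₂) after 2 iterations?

∇φ = (6p - q, -p + 10q)
Step 1: at (-4, 1), ∇φ = (-25, 14) → (-4, 1) − 0.25·(-25, 14) = (2.25, -2.5)
Step 2: at (2.25, -2.5), ∇φ = (16, -27.25) → (2.25, -2.5) − 0.25·(16, -27.25) = (-1.75, 4.3125)

(-1.75, 4.3125)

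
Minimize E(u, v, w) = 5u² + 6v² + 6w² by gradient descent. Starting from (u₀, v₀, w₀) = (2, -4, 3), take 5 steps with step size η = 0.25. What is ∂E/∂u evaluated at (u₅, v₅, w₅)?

-151.875

∇E = (10u, 12v, 12w)
Step 1: at (2, -4, 3), ∇E = (20, -48, 36) → (2, -4, 3) − 0.25·(20, -48, 36) = (-3, 8, -6)
Step 2: at (-3, 8, -6), ∇E = (-30, 96, -72) → (-3, 8, -6) − 0.25·(-30, 96, -72) = (4.5, -16, 12)
Step 3: at (4.5, -16, 12), ∇E = (45, -192, 144) → (4.5, -16, 12) − 0.25·(45, -192, 144) = (-6.75, 32, -24)
Step 4: at (-6.75, 32, -24), ∇E = (-67.5, 384, -288) → (-6.75, 32, -24) − 0.25·(-67.5, 384, -288) = (10.125, -64, 48)
Step 5: at (10.125, -64, 48), ∇E = (101.25, -768, 576) → (10.125, -64, 48) − 0.25·(101.25, -768, 576) = (-15.1875, 128, -96)
∂E/∂u at (-15.1875, 128, -96) = -151.875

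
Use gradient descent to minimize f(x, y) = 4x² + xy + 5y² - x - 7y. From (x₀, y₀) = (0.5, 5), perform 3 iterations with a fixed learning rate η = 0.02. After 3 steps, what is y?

2.8853

∇f = (8x + y - 1, x + 10y - 7)
Step 1: at (0.5, 5), ∇f = (8, 43.5) → (0.5, 5) − 0.02·(8, 43.5) = (0.34, 4.13)
Step 2: at (0.34, 4.13), ∇f = (5.85, 34.64) → (0.34, 4.13) − 0.02·(5.85, 34.64) = (0.223, 3.4372)
Step 3: at (0.223, 3.4372), ∇f = (4.2212, 27.595) → (0.223, 3.4372) − 0.02·(4.2212, 27.595) = (0.138576, 2.8853)
y = 2.8853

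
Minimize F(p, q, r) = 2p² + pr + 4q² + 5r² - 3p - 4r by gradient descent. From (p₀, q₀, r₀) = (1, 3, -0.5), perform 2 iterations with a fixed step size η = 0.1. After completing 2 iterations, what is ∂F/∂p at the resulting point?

0.665

∇F = (4p + r - 3, 8q, p + 10r - 4)
Step 1: at (1, 3, -0.5), ∇F = (0.5, 24, -8) → (1, 3, -0.5) − 0.1·(0.5, 24, -8) = (0.95, 0.6, 0.3)
Step 2: at (0.95, 0.6, 0.3), ∇F = (1.1, 4.8, -0.05) → (0.95, 0.6, 0.3) − 0.1·(1.1, 4.8, -0.05) = (0.84, 0.12, 0.305)
∂F/∂p at (0.84, 0.12, 0.305) = 0.665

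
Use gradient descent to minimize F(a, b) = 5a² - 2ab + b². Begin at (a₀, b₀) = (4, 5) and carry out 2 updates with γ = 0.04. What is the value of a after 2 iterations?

2.0736

∇F = (10a - 2b, -2a + 2b)
(a₁, b₁) = (4, 5) − 0.04·(30, 2) = (2.8, 4.92)
(a₂, b₂) = (2.8, 4.92) − 0.04·(18.16, 4.24) = (2.0736, 4.7504)
a = 2.0736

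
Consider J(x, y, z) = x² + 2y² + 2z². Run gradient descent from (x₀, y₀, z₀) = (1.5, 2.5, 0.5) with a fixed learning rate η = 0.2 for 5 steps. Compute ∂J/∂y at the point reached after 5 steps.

0.0032

∇J = (2x, 4y, 4z)
(x₁, y₁, z₁) = (1.5, 2.5, 0.5) − 0.2·(3, 10, 2) = (0.9, 0.5, 0.1)
(x₂, y₂, z₂) = (0.9, 0.5, 0.1) − 0.2·(1.8, 2, 0.4) = (0.54, 0.1, 0.02)
(x₃, y₃, z₃) = (0.54, 0.1, 0.02) − 0.2·(1.08, 0.4, 0.08) = (0.324, 0.02, 0.004)
(x₄, y₄, z₄) = (0.324, 0.02, 0.004) − 0.2·(0.648, 0.08, 0.016) = (0.1944, 0.004, 0.0008)
(x₅, y₅, z₅) = (0.1944, 0.004, 0.0008) − 0.2·(0.3888, 0.016, 0.0032) = (0.11664, 0.0008, 0.00016)
∂J/∂y at (0.11664, 0.0008, 0.00016) = 0.0032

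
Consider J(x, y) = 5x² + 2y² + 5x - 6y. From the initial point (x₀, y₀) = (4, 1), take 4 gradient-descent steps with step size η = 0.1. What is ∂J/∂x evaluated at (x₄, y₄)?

∇J = (10x + 5, 4y - 6)
(x₁, y₁) = (4, 1) − 0.1·(45, -2) = (-0.5, 1.2)
(x₂, y₂) = (-0.5, 1.2) − 0.1·(0, -1.2) = (-0.5, 1.32)
(x₃, y₃) = (-0.5, 1.32) − 0.1·(0, -0.72) = (-0.5, 1.392)
(x₄, y₄) = (-0.5, 1.392) − 0.1·(0, -0.432) = (-0.5, 1.4352)
∂J/∂x at (-0.5, 1.4352) = 0

0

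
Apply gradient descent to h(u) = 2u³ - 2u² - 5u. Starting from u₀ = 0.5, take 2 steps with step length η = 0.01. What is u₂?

0.6087185

h′(u) = 6u² - 4u - 5
u₁ = 0.5 − 0.01·(-5.5) = 0.555
u₂ = 0.555 − 0.01·(-5.37185) = 0.6087185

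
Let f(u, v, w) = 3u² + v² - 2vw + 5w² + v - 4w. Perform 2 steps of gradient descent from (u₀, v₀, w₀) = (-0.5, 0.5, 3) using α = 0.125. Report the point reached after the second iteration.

(-0.03125, 0.59375, 0.78125)

∇f = (6u, 2v - 2w + 1, -2v + 10w - 4)
Step 1: at (-0.5, 0.5, 3), ∇f = (-3, -4, 25) → (-0.5, 0.5, 3) − 0.125·(-3, -4, 25) = (-0.125, 1, -0.125)
Step 2: at (-0.125, 1, -0.125), ∇f = (-0.75, 3.25, -7.25) → (-0.125, 1, -0.125) − 0.125·(-0.75, 3.25, -7.25) = (-0.03125, 0.59375, 0.78125)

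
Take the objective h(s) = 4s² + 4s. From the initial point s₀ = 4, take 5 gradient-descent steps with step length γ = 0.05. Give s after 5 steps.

h′(s) = 8s + 4
s₁ = 4 − 0.05·36 = 2.2
s₂ = 2.2 − 0.05·21.6 = 1.12
s₃ = 1.12 − 0.05·12.96 = 0.472
s₄ = 0.472 − 0.05·7.776 = 0.0832
s₅ = 0.0832 − 0.05·4.6656 = -0.15008

-0.15008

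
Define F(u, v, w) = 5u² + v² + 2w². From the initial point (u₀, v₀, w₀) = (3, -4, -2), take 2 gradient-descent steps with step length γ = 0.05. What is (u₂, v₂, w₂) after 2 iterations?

(0.75, -3.24, -1.28)

∇F = (10u, 2v, 4w)
Step 1: at (3, -4, -2), ∇F = (30, -8, -8) → (3, -4, -2) − 0.05·(30, -8, -8) = (1.5, -3.6, -1.6)
Step 2: at (1.5, -3.6, -1.6), ∇F = (15, -7.2, -6.4) → (1.5, -3.6, -1.6) − 0.05·(15, -7.2, -6.4) = (0.75, -3.24, -1.28)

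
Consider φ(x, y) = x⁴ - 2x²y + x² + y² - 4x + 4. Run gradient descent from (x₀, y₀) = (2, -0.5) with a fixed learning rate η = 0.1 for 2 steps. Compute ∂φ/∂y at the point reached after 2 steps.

∇φ = (4x³ - 4xy + 2x - 4, -2x² + 2y)
(x₁, y₁) = (2, -0.5) − 0.1·(36, -9) = (-1.6, 0.4)
(x₂, y₂) = (-1.6, 0.4) − 0.1·(-21.024, -4.32) = (0.5024, 0.832)
∂φ/∂y at (0.5024, 0.832) = 1.15918848

1.15918848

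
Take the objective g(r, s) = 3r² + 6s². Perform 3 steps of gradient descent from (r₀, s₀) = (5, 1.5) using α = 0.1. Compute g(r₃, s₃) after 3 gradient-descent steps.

∇g = (6r, 12s)
(r₁, s₁) = (5, 1.5) − 0.1·(30, 18) = (2, -0.3)
(r₂, s₂) = (2, -0.3) − 0.1·(12, -3.6) = (0.8, 0.06)
(r₃, s₃) = (0.8, 0.06) − 0.1·(4.8, 0.72) = (0.32, -0.012)
g(0.32, -0.012) = 0.308064

0.308064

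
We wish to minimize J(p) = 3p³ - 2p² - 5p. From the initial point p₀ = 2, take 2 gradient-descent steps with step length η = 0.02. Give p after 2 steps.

1.336312

J′(p) = 9p² - 4p - 5
Step 1: J′(2) = 23; p₁ = 2 − 0.02·23 = 1.54
Step 2: J′(1.54) = 10.1844; p₂ = 1.54 − 0.02·10.1844 = 1.336312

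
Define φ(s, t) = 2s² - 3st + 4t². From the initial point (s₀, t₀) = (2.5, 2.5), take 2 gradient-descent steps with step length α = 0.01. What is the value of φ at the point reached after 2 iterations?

15.8080586875

∇φ = (4s - 3t, -3s + 8t)
(s₁, t₁) = (2.5, 2.5) − 0.01·(2.5, 12.5) = (2.475, 2.375)
(s₂, t₂) = (2.475, 2.375) − 0.01·(2.775, 11.575) = (2.44725, 2.25925)
φ(2.44725, 2.25925) = 15.8080586875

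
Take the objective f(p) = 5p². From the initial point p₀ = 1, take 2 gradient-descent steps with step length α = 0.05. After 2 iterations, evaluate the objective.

f′(p) = 10p
Step 1: f′(1) = 10; p₁ = 1 − 0.05·10 = 0.5
Step 2: f′(0.5) = 5; p₂ = 0.5 − 0.05·5 = 0.25
f(0.25) = 0.3125

0.3125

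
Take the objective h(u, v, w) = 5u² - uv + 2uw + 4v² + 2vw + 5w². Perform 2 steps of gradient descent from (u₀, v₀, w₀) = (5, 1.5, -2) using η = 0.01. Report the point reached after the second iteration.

∇h = (10u - v + 2w, -u + 8v + 2w, 2u + 2v + 10w)
Step 1: at (5, 1.5, -2), ∇h = (44.5, 3, -7) → (5, 1.5, -2) − 0.01·(44.5, 3, -7) = (4.555, 1.47, -1.93)
Step 2: at (4.555, 1.47, -1.93), ∇h = (40.22, 3.345, -7.25) → (4.555, 1.47, -1.93) − 0.01·(40.22, 3.345, -7.25) = (4.1528, 1.43655, -1.8575)

(4.1528, 1.43655, -1.8575)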